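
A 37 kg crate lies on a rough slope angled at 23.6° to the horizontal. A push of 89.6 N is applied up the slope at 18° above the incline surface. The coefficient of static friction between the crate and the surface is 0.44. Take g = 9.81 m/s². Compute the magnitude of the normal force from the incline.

N ≈ 305 N

Axes along / perpendicular to the incline. W sin 23.6° = 145.3 N down-slope; W cos 23.6° = 332.6 N into the surface.
Perpendicular: N = W cos 23.6° − P sin 18° = 332.6 − 27.69 = 304.9 N.
Along incline: P cos 18° + f = W sin 23.6° (friction acts up-slope) → f = 145.3 − 85.21 = 60.1 N.
|f| = 60.1 N ≤ μN = 134.2 N, so the crate is indeed static.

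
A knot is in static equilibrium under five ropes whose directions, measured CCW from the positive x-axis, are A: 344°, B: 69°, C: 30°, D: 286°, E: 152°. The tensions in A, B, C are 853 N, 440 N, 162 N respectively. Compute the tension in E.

T_E ≈ 1590 N

Resolve: ΣF_x = 853 cos 344° + 440 cos 69° + 162 cos 30° + T_D cos 286° + T_E cos 152° = 0.
        ΣF_y = 853 sin 344° + 440 sin 69° + 162 sin 30° + T_D sin 286° + T_E sin 152° = 0.
The known terms sum to (1118, 256.7) N, so 0.2756 T_D − 0.8829 T_E = -1118 and -0.9613 T_D + 0.4695 T_E = -256.7.
Solving simultaneously: T_D = 1045 N, T_E = 1592 N.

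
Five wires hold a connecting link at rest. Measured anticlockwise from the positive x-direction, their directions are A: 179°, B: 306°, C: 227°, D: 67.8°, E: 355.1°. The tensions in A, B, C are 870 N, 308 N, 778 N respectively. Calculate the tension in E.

T_E ≈ 865 N

Resolve: ΣF_x = 870 cos 179° + 308 cos 306° + 778 cos 227° + T_D cos 67.8° + T_E cos 355.1° = 0.
        ΣF_y = 870 sin 179° + 308 sin 306° + 778 sin 227° + T_D sin 67.8° + T_E sin 355.1° = 0.
The known terms sum to (-1219, -803) N, so 0.3778 T_D + 0.9963 T_E = 1219 and 0.9259 T_D − 0.0854 T_E = 803.
Solving simultaneously: T_D = 947.1 N, T_E = 864.7 N.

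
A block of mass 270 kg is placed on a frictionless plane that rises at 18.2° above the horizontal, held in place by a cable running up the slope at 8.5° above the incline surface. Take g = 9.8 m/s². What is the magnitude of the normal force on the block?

N ≈ 2390 N

Take axes along and perpendicular to the incline. Weight components: W sin 18.2° = 826.4 N down-slope, W cos 18.2° = 2514 N into the surface.
Along incline: T cos 8.5° = W sin 18.2° → T = 835.6 N.
Perpendicular: N = W cos 18.2° − T sin 8.5° = 2390 N.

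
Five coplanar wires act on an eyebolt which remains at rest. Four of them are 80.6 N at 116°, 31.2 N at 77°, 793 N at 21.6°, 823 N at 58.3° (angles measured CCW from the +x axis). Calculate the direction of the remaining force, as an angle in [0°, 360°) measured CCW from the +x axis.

θ ≈ 224°

Sum the known components: ΣF_x = 1141 N, ΣF_y = 1095 N.
For equilibrium the remaining force must supply (−ΣF_x, −ΣF_y) = (-1141, -1095) N.
Magnitude = √((-1141)² + (-1095)²) = 1582 N; direction = atan2(-1095, -1141) = 223.8°.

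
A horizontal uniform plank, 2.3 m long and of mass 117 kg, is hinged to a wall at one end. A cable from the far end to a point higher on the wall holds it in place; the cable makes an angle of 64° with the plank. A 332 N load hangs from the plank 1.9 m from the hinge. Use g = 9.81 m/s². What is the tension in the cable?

Take torques about the hinge: T sin 64° · 2.3 = 117×9.81×1.15 + 332×1.9 = 1950.7 N·m.
So T = 1950.7 / (0.8988 × 2.3) = 943.65 N.

T ≈ 944 N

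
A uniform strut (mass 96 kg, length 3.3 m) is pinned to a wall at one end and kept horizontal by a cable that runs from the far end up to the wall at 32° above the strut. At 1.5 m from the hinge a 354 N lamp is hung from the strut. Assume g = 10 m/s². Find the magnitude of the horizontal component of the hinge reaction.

Take torques about the hinge: T sin 32° · 3.3 = 96×10×1.65 + 354×1.5 = 2115 N·m.
So T = 2115 / (0.5299 × 3.3) = 1209.4 N.
ΣF_x = 0: H_x = T cos 32° = 1025.7 N.

H_x ≈ 1030 N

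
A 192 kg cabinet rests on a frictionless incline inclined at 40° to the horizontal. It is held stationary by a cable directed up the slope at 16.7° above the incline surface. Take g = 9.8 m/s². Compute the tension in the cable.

Take axes along and perpendicular to the incline. Weight components: W sin 40° = 1209 N down-slope, W cos 40° = 1441 N into the surface.
Along incline: T cos 16.7° = W sin 40° → T = 1263 N.
Perpendicular: N = W cos 40° − T sin 16.7° = 1079 N.

T ≈ 1260 N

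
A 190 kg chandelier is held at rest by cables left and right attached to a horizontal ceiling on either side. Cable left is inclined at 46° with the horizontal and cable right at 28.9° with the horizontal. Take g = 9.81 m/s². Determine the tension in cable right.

Weight W = 190 × 9.81 = 1864 N acts straight down.
Horizontal: T_left cos 46° = T_right cos 28.9°  →  T_left = 1.26 T_right.
Vertical: T_left sin 46° + T_right sin 28.9° = 1864.
Substituting the horizontal relation into the vertical equation gives 1.39 T_right = 1864, so T_right = 1341 N.

T_right ≈ 1340 N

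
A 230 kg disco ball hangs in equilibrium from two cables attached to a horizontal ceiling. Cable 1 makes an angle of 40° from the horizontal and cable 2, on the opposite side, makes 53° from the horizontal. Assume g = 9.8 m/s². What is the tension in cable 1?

T_1 ≈ 1360 N

Weight W = 230 × 9.8 = 2254 N acts straight down.
Horizontal: T_1 cos 40° = T_2 cos 53°  →  T_2 = 1.273 T_1.
Vertical: T_1 sin 40° + T_2 sin 53° = 2254.
Substituting the horizontal relation into the vertical equation gives 1.659 T_1 = 2254, so T_1 = 1358 N.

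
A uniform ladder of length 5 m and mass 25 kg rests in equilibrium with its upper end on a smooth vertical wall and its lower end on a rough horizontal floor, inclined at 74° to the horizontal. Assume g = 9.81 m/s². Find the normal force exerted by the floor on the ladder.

N_floor ≈ 245 N

ΣF_y = 0: N_floor = 25×9.81 = 245.25 N.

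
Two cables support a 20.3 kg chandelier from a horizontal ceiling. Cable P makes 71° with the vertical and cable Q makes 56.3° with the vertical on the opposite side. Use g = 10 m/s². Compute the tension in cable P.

T_P ≈ 212 N

Angles from the horizontal: cable P is 90° − 71° = 19°, cable Q is 90° − 56.3° = 33.7°.
Weight W = 20.3 × 10 = 203 N acts straight down.
Horizontal: T_P cos 19° = T_Q cos 33.7°  →  T_Q = 1.137 T_P.
Vertical: T_P sin 19° + T_Q sin 33.7° = 203.
Substituting the horizontal relation into the vertical equation gives 0.9562 T_P = 203, so T_P = 212.3 N.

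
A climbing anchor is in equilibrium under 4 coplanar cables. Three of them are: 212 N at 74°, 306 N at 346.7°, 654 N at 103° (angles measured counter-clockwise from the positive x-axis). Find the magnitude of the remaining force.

F ≈ 798 N

Sum the known components: ΣF_x = 209.1 N, ΣF_y = 770.6 N.
For equilibrium the remaining force must supply (−ΣF_x, −ΣF_y) = (-209.1, -770.6) N.
Magnitude = √((-209.1)² + (-770.6)²) = 798.5 N; direction = atan2(-770.6, -209.1) = 254.8°.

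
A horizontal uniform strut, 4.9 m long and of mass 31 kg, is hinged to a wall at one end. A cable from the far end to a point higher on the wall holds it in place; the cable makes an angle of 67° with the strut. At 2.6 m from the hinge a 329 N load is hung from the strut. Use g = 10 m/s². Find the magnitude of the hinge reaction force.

|H| ≈ 340 N

Take torques about the hinge: T sin 67° · 4.9 = 31×10×2.45 + 329×2.6 = 1614.9 N·m.
So T = 1614.9 / (0.9205 × 4.9) = 358.03 N.
ΣF_x = 0: H_x = T cos 67° = 139.89 N.
ΣF_y = 0: H_y = (31×10 + 329) − T sin 67° = 639 − 329.57 = 309.43 N.
|H| = √(H_x² + H_y²) = √((139.89)² + (309.43)²) = 339.58 N.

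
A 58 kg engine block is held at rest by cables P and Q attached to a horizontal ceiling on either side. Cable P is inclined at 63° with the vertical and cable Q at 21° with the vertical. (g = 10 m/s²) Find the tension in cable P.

Angles from the horizontal: cable P is 90° − 63° = 27°, cable Q is 90° − 21° = 69°.
Weight W = 58 × 10 = 580 N acts straight down.
Horizontal: T_P cos 27° = T_Q cos 69°  →  T_Q = 2.486 T_P.
Vertical: T_P sin 27° + T_Q sin 69° = 580.
Substituting the horizontal relation into the vertical equation gives 2.775 T_P = 580, so T_P = 209 N.

T_P ≈ 209 N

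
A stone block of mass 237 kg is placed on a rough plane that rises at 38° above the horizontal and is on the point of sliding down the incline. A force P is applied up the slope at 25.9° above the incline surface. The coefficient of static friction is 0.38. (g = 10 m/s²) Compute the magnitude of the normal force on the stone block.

N ≈ 1420 N

On the verge of sliding down the incline, friction equals μN and acts up the slope.
Perpendicular: N + P sin 25.9° = W cos 38° = 1868 N.
Along incline: P cos 25.9° + μN = W sin 38° with W sin 38° = 1459 N.
Solving the pair for P and N: P = 1022 N, N = 1421 N (and f = μN = 540.1 N).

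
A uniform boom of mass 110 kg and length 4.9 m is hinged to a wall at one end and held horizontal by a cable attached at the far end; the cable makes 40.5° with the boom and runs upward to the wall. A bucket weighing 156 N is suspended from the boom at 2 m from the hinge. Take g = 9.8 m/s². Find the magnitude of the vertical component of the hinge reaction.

|H_y| ≈ 631 N

Take torques about the hinge: T sin 40.5° · 4.9 = 110×9.8×2.45 + 156×2 = 2953.1 N·m.
So T = 2953.1 / (0.6494 × 4.9) = 927.98 N.
ΣF_y = 0: H_y = (110×9.8 + 156) − T sin 40.5° = 1234 − 602.67 = 631.33 N.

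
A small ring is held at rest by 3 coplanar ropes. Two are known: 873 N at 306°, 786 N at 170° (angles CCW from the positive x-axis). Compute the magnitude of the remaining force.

Sum the known components: ΣF_x = -260.9 N, ΣF_y = -569.8 N.
For equilibrium the remaining force must supply (−ΣF_x, −ΣF_y) = (260.9, 569.8) N.
Magnitude = √((260.9)² + (569.8)²) = 626.7 N; direction = atan2(569.8, 260.9) = 65.4°.

F ≈ 627 N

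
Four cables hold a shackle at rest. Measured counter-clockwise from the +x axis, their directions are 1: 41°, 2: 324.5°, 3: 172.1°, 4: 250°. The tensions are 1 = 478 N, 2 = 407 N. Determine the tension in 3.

Resolve: ΣF_x = 478 cos 41° + 407 cos 324.5° + T_3 cos 172.1° + T_4 cos 250° = 0.
        ΣF_y = 478 sin 41° + 407 sin 324.5° + T_3 sin 172.1° + T_4 sin 250° = 0.
The known terms sum to (692.1, 77.25) N, so -0.9905 T_3 − 0.3420 T_4 = -692.1 and 0.1374 T_3 − 0.9397 T_4 = -77.25.
Solving simultaneously: T_3 = 638.1 N, T_4 = 175.5 N.

T_3 ≈ 638 N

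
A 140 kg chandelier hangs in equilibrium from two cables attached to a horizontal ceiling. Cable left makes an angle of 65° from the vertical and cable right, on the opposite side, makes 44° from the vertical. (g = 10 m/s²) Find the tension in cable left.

T_left ≈ 1030 N

Angles from the horizontal: cable left is 90° − 65° = 25°, cable right is 90° − 44° = 46°.
Weight W = 140 × 10 = 1400 N acts straight down.
Horizontal: T_left cos 25° = T_right cos 46°  →  T_right = 1.305 T_left.
Vertical: T_left sin 25° + T_right sin 46° = 1400.
Substituting the horizontal relation into the vertical equation gives 1.361 T_left = 1400, so T_left = 1029 N.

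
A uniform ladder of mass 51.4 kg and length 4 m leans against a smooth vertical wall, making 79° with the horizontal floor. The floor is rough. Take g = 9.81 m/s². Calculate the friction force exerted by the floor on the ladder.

f ≈ 49 N

Torques about the foot: N_wall · 4 sin 79° = 51.4×9.81×2 cos 79° → N_wall = 49.007 N.
ΣF_x = 0: f_floor = N_wall = 49.007 N.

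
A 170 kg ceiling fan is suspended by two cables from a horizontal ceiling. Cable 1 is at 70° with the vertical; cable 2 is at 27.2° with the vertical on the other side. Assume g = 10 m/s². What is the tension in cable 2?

Angles from the horizontal: cable 1 is 90° − 70° = 20°, cable 2 is 90° − 27.2° = 62.8°.
Weight W = 170 × 10 = 1700 N acts straight down.
Horizontal: T_1 cos 20° = T_2 cos 62.8°  →  T_1 = 0.4864 T_2.
Vertical: T_1 sin 20° + T_2 sin 62.8° = 1700.
Substituting the horizontal relation into the vertical equation gives 1.056 T_2 = 1700, so T_2 = 1610 N.

T_2 ≈ 1610 N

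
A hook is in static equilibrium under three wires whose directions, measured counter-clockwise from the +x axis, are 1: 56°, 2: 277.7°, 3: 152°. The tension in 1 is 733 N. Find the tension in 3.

T_3 ≈ 600 N

Resolve: ΣF_x = 733 cos 56° + T_2 cos 277.7° + T_3 cos 152° = 0.
        ΣF_y = 733 sin 56° + T_2 sin 277.7° + T_3 sin 152° = 0.
The known terms sum to (409.9, 607.7) N, so 0.1340 T_2 − 0.8829 T_3 = -409.9 and -0.9910 T_2 + 0.4695 T_3 = -607.7.
Solving simultaneously: T_2 = 897.7 N, T_3 = 600.4 N.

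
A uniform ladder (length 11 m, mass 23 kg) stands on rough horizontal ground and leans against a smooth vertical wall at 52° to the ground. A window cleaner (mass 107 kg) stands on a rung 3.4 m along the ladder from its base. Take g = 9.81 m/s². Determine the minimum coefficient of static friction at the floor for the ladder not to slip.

μ_min ≈ 0.268

ΣF_y = 0: N_floor = 23×9.81 + 107×9.81 = 1275.3 N.
Torques about the foot: N_wall · 11 sin 52° = 23×9.81×5.5 cos 52° + 107×9.81×3.4 cos 52° → N_wall = 341.62 N.
ΣF_x = 0: f_floor = N_wall = 341.62 N.
μ_min = f_floor / N_floor = 341.62 / 1275.3 = 0.2679.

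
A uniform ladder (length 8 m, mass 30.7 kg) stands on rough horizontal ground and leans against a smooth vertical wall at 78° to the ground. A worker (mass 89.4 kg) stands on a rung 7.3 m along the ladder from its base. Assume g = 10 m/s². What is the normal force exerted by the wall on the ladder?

N_wall ≈ 206 N

Torques about the foot: N_wall · 8 sin 78° = 30.7×10×4 cos 78° + 89.4×10×7.3 cos 78° → N_wall = 206.03 N.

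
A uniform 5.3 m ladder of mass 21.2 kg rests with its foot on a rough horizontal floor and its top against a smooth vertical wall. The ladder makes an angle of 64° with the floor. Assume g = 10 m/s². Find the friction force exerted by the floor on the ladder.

Torques about the foot: N_wall · 5.3 sin 64° = 21.2×10×2.65 cos 64° → N_wall = 51.7 N.
ΣF_x = 0: f_floor = N_wall = 51.7 N.

f ≈ 51.7 N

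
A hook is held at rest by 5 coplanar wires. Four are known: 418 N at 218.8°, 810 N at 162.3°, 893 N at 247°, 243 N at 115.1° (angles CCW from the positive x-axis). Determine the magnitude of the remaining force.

Sum the known components: ΣF_x = -1549 N, ΣF_y = -617.6 N.
For equilibrium the remaining force must supply (−ΣF_x, −ΣF_y) = (1549, 617.6) N.
Magnitude = √((1549)² + (617.6)²) = 1668 N; direction = atan2(617.6, 1549) = 21.7°.

F ≈ 1670 N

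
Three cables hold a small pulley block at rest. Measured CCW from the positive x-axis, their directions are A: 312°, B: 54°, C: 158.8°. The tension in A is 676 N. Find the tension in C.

Resolve: ΣF_x = 676 cos 312° + T_B cos 54° + T_C cos 158.8° = 0.
        ΣF_y = 676 sin 312° + T_B sin 54° + T_C sin 158.8° = 0.
The known terms sum to (452.3, -502.4) N, so 0.5878 T_B − 0.9323 T_C = -452.3 and 0.8090 T_B + 0.3616 T_C = 502.4.
Solving simultaneously: T_B = 315.3 N, T_C = 683.9 N.

T_C ≈ 684 N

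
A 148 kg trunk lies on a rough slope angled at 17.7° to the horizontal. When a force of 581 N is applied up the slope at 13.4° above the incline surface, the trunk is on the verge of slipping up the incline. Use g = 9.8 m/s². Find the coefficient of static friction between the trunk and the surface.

μ ≈ 0.0996

On the verge of sliding up the incline, friction is at its maximum μN and acts down the slope.
Perpendicular to incline: N = W cos 17.7° − P sin 13.4° = 1382 − 134.6 = 1247 N.
Along incline: P cos 13.4° − μN = W sin 17.7° → μ = −(W sin 17.7° − P cos 13.4°) / N = 0.0996.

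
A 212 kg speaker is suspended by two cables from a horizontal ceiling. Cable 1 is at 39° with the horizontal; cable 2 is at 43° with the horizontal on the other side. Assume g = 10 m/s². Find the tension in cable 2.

T_2 ≈ 1660 N

Weight W = 212 × 10 = 2120 N acts straight down.
Horizontal: T_1 cos 39° = T_2 cos 43°  →  T_1 = 0.9411 T_2.
Vertical: T_1 sin 39° + T_2 sin 43° = 2120.
Substituting the horizontal relation into the vertical equation gives 1.274 T_2 = 2120, so T_2 = 1664 N.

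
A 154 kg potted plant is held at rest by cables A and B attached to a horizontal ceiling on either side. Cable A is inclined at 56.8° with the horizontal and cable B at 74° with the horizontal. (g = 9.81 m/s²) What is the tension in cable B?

Weight W = 154 × 9.81 = 1511 N acts straight down.
Horizontal: T_A cos 56.8° = T_B cos 74°  →  T_A = 0.5034 T_B.
Vertical: T_A sin 56.8° + T_B sin 74° = 1511.
Substituting the horizontal relation into the vertical equation gives 1.382 T_B = 1511, so T_B = 1093 N.

T_B ≈ 1090 N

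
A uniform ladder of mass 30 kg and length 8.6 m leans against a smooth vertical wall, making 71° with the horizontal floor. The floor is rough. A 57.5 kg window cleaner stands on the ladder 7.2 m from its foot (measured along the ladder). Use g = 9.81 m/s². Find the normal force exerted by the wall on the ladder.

Torques about the foot: N_wall · 8.6 sin 71° = 30×9.81×4.3 cos 71° + 57.5×9.81×7.2 cos 71° → N_wall = 213.28 N.

N_wall ≈ 213 N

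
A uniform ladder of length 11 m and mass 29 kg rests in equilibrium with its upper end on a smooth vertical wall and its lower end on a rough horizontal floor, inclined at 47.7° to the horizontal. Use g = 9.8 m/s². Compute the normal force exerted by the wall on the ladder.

N_wall ≈ 129 N

Torques about the foot: N_wall · 11 sin 47.7° = 29×9.8×5.5 cos 47.7° → N_wall = 129.3 N.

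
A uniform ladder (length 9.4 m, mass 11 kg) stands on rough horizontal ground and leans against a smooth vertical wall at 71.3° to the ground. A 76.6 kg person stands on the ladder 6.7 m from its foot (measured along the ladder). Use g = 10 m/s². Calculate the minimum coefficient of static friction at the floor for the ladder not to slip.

ΣF_y = 0: N_floor = 11×10 + 76.6×10 = 876 N.
Torques about the foot: N_wall · 9.4 sin 71.3° = 11×10×4.7 cos 71.3° + 76.6×10×6.7 cos 71.3° → N_wall = 203.42 N.
ΣF_x = 0: f_floor = N_wall = 203.42 N.
μ_min = f_floor / N_floor = 203.42 / 876 = 0.2322.

μ_min ≈ 0.232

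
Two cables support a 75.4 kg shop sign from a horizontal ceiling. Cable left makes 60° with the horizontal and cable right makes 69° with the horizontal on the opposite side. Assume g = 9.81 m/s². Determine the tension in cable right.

T_right ≈ 476 N

Weight W = 75.4 × 9.81 = 739.7 N acts straight down.
Horizontal: T_left cos 60° = T_right cos 69°  →  T_left = 0.7167 T_right.
Vertical: T_left sin 60° + T_right sin 69° = 739.7.
Substituting the horizontal relation into the vertical equation gives 1.554 T_right = 739.7, so T_right = 475.9 N.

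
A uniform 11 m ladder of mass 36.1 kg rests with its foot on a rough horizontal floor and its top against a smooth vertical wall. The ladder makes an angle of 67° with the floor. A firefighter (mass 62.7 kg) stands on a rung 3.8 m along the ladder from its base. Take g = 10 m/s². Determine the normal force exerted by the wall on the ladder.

N_wall ≈ 169 N

Torques about the foot: N_wall · 11 sin 67° = 36.1×10×5.5 cos 67° + 62.7×10×3.8 cos 67° → N_wall = 168.56 N.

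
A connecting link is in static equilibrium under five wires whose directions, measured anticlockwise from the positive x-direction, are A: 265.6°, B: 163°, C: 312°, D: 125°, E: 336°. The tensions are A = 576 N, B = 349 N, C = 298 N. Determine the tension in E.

T_E ≈ 1060 N

Resolve: ΣF_x = 576 cos 265.6° + 349 cos 163° + 298 cos 312° + T_D cos 125° + T_E cos 336° = 0.
        ΣF_y = 576 sin 265.6° + 349 sin 163° + 298 sin 312° + T_D sin 125° + T_E sin 336° = 0.
The known terms sum to (-178.5, -693.7) N, so -0.5736 T_D + 0.9135 T_E = 178.5 and 0.8192 T_D − 0.4067 T_E = 693.7.
Solving simultaneously: T_D = 1371 N, T_E = 1057 N.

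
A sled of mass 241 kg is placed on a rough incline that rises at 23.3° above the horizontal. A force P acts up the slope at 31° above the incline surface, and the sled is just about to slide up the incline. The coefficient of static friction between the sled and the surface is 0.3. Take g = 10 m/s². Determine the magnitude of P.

On the verge of sliding up the incline, friction equals μN and acts down the slope.
Perpendicular: N + P sin 31° = W cos 23.3° = 2213 N.
Along incline: P cos 31° = W sin 23.3° + μN  with W sin 23.3° = 953.3 N.
Solving the pair for P and N: P = 1599 N, N = 1390 N (and f = μN = 417 N).

P ≈ 1600 N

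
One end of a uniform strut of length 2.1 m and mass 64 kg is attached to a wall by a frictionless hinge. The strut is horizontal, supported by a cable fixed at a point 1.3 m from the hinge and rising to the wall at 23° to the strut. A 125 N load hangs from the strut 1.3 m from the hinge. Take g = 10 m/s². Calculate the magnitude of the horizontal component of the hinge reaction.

H_x ≈ 1510 N

Take torques about the hinge: T sin 23° · 1.3 = 64×10×1.05 + 125×1.3 = 834.5 N·m.
So T = 834.5 / (0.3907 × 1.3) = 1642.9 N.
ΣF_x = 0: H_x = T cos 23° = 1512.3 N.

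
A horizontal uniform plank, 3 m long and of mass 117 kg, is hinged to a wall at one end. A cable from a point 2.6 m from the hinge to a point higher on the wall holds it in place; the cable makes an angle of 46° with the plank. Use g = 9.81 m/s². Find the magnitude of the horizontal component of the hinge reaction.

H_x ≈ 639 N

Take torques about the hinge: T sin 46° · 2.6 = 117×9.81×1.5 = 1721.7 N·m.
So T = 1721.7 / (0.7193 × 2.6) = 920.53 N.
ΣF_x = 0: H_x = T cos 46° = 639.45 N.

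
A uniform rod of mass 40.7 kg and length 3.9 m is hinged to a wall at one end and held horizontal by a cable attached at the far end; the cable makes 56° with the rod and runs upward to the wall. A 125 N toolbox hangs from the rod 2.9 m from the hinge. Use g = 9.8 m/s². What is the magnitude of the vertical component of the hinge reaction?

|H_y| ≈ 231 N

Take torques about the hinge: T sin 56° · 3.9 = 40.7×9.8×1.95 + 125×2.9 = 1140.3 N·m.
So T = 1140.3 / (0.8290 × 3.9) = 352.67 N.
ΣF_y = 0: H_y = (40.7×9.8 + 125) − T sin 56° = 523.86 − 292.38 = 231.48 N.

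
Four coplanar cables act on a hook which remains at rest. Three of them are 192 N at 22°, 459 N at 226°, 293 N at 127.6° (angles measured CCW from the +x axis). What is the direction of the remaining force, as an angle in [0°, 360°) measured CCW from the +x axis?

θ ≈ 4.67°

Sum the known components: ΣF_x = -319.6 N, ΣF_y = -26.11 N.
For equilibrium the remaining force must supply (−ΣF_x, −ΣF_y) = (319.6, 26.11) N.
Magnitude = √((319.6)² + (26.11)²) = 320.7 N; direction = atan2(26.11, 319.6) = 4.7°.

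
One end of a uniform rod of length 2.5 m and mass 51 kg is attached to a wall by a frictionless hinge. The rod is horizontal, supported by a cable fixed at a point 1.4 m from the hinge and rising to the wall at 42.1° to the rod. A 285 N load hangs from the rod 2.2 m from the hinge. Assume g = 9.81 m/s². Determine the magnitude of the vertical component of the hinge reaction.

|H_y| ≈ 109 N

Take torques about the hinge: T sin 42.1° · 1.4 = 51×9.81×1.25 + 285×2.2 = 1252.4 N·m.
So T = 1252.4 / (0.6704 × 1.4) = 1334.3 N.
ΣF_y = 0: H_y = (51×9.81 + 285) − T sin 42.1° = 785.31 − 894.56 = -109.25 N.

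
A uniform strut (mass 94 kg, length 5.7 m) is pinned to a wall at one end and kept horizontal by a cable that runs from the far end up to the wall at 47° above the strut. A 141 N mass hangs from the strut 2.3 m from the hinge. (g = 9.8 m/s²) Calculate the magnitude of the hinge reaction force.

Take torques about the hinge: T sin 47° · 5.7 = 94×9.8×2.85 + 141×2.3 = 2949.7 N·m.
So T = 2949.7 / (0.7314 × 5.7) = 707.58 N.
ΣF_x = 0: H_x = T cos 47° = 482.57 N.
ΣF_y = 0: H_y = (94×9.8 + 141) − T sin 47° = 1062.2 − 517.49 = 544.71 N.
|H| = √(H_x² + H_y²) = √((482.57)² + (544.71)²) = 727.72 N.

|H| ≈ 728 N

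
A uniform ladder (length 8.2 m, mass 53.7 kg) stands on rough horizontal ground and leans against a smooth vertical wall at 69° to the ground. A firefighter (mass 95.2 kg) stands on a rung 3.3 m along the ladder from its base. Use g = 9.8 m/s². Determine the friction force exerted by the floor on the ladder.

Torques about the foot: N_wall · 8.2 sin 69° = 53.7×9.8×4.1 cos 69° + 95.2×9.8×3.3 cos 69° → N_wall = 245.13 N.
ΣF_x = 0: f_floor = N_wall = 245.13 N.

f ≈ 245 N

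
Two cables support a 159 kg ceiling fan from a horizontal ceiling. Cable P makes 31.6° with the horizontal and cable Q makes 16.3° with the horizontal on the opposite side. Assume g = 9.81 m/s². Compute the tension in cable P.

Weight W = 159 × 9.81 = 1560 N acts straight down.
Horizontal: T_P cos 31.6° = T_Q cos 16.3°  →  T_Q = 0.8874 T_P.
Vertical: T_P sin 31.6° + T_Q sin 16.3° = 1560.
Substituting the horizontal relation into the vertical equation gives 0.773 T_P = 1560, so T_P = 2018 N.

T_P ≈ 2020 N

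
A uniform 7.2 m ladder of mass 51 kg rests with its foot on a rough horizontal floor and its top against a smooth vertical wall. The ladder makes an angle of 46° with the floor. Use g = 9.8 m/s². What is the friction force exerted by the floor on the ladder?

Torques about the foot: N_wall · 7.2 sin 46° = 51×9.8×3.6 cos 46° → N_wall = 241.33 N.
ΣF_x = 0: f_floor = N_wall = 241.33 N.

f ≈ 241 N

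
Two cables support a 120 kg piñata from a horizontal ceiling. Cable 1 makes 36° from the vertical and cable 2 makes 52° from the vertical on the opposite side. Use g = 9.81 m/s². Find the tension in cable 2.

T_2 ≈ 692 N

Angles from the horizontal: cable 1 is 90° − 36° = 54°, cable 2 is 90° − 52° = 38°.
Weight W = 120 × 9.81 = 1177 N acts straight down.
Horizontal: T_1 cos 54° = T_2 cos 38°  →  T_1 = 1.341 T_2.
Vertical: T_1 sin 54° + T_2 sin 38° = 1177.
Substituting the horizontal relation into the vertical equation gives 1.7 T_2 = 1177, so T_2 = 692.4 N.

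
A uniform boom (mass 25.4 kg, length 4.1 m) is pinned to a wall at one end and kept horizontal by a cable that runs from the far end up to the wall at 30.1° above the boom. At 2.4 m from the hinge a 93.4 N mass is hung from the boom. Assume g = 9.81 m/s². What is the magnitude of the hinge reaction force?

Take torques about the hinge: T sin 30.1° · 4.1 = 25.4×9.81×2.05 + 93.4×2.4 = 734.97 N·m.
So T = 734.97 / (0.5015 × 4.1) = 357.44 N.
ΣF_x = 0: H_x = T cos 30.1° = 309.24 N.
ΣF_y = 0: H_y = (25.4×9.81 + 93.4) − T sin 30.1° = 342.57 − 179.26 = 163.31 N.
|H| = √(H_x² + H_y²) = √((309.24)² + (163.31)²) = 349.72 N.

|H| ≈ 350 N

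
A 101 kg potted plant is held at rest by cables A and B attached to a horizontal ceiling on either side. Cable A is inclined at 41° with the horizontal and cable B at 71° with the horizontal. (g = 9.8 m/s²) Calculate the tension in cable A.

T_A ≈ 348 N

Weight W = 101 × 9.8 = 989.8 N acts straight down.
Horizontal: T_A cos 41° = T_B cos 71°  →  T_B = 2.318 T_A.
Vertical: T_A sin 41° + T_B sin 71° = 989.8.
Substituting the horizontal relation into the vertical equation gives 2.848 T_A = 989.8, so T_A = 347.6 N.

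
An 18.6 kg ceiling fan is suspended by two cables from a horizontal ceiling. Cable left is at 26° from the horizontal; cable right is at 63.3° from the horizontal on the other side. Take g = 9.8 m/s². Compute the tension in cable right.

T_right ≈ 164 N

Weight W = 18.6 × 9.8 = 182.3 N acts straight down.
Horizontal: T_left cos 26° = T_right cos 63.3°  →  T_left = 0.4999 T_right.
Vertical: T_left sin 26° + T_right sin 63.3° = 182.3.
Substituting the horizontal relation into the vertical equation gives 1.113 T_right = 182.3, so T_right = 163.8 N.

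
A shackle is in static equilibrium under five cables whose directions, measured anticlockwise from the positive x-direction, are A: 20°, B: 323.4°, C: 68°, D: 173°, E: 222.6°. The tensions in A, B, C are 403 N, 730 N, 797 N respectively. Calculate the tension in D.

T_D ≈ 696 N

Resolve: ΣF_x = 403 cos 20° + 730 cos 323.4° + 797 cos 68° + T_D cos 173° + T_E cos 222.6° = 0.
        ΣF_y = 403 sin 20° + 730 sin 323.4° + 797 sin 68° + T_D sin 173° + T_E sin 222.6° = 0.
The known terms sum to (1263, 441.6) N, so -0.9925 T_D − 0.7361 T_E = -1263 and 0.1219 T_D − 0.6769 T_E = -441.6.
Solving simultaneously: T_D = 696.1 N, T_E = 777.7 N.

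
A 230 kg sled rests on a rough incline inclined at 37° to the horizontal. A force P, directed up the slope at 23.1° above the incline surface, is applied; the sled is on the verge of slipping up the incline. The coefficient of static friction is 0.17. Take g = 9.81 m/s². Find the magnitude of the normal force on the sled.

N ≈ 1140 N

On the verge of sliding up the incline, friction equals μN and acts down the slope.
Perpendicular: N + P sin 23.1° = W cos 37° = 1802 N.
Along incline: P cos 23.1° = W sin 37° + μN  with W sin 37° = 1358 N.
Solving the pair for P and N: P = 1687 N, N = 1140 N (and f = μN = 193.8 N).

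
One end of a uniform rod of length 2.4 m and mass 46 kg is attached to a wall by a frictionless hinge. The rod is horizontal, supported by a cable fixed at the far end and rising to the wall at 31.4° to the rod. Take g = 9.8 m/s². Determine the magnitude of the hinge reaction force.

|H| ≈ 433 N

Take torques about the hinge: T sin 31.4° · 2.4 = 46×9.8×1.2 = 540.96 N·m.
So T = 540.96 / (0.5210 × 2.4) = 432.62 N.
ΣF_x = 0: H_x = T cos 31.4° = 369.26 N.
ΣF_y = 0: H_y = (46×9.8) − T sin 31.4° = 450.8 − 225.4 = 225.4 N.
|H| = √(H_x² + H_y²) = √((369.26)² + (225.4)²) = 432.62 N.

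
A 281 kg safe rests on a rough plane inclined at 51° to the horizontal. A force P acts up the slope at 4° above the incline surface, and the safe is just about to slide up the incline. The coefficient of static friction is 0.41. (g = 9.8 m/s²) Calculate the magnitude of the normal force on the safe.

N ≈ 1540 N

On the verge of sliding up the incline, friction equals μN and acts down the slope.
Perpendicular: N + P sin 4° = W cos 51° = 1733 N.
Along incline: P cos 4° = W sin 51° + μN  with W sin 51° = 2140 N.
Solving the pair for P and N: P = 2778 N, N = 1539 N (and f = μN = 631.1 N).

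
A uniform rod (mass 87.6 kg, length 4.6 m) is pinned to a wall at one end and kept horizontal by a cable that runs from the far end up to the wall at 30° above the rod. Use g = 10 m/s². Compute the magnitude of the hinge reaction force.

|H| ≈ 876 N

Take torques about the hinge: T sin 30° · 4.6 = 87.6×10×2.3 = 2014.8 N·m.
So T = 2014.8 / (0.5000 × 4.6) = 876 N.
ΣF_x = 0: H_x = T cos 30° = 758.64 N.
ΣF_y = 0: H_y = (87.6×10) − T sin 30° = 876 − 438 = 438 N.
|H| = √(H_x² + H_y²) = √((758.64)² + (438)²) = 876 N.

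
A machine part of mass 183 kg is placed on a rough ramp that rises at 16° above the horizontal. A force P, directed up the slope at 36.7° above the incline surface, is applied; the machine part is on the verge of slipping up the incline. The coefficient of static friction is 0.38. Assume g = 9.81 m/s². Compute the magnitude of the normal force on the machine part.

On the verge of sliding up the incline, friction equals μN and acts down the slope.
Perpendicular: N + P sin 36.7° = W cos 16° = 1726 N.
Along incline: P cos 36.7° = W sin 16° + μN  with W sin 16° = 494.8 N.
Solving the pair for P and N: P = 1118 N, N = 1057 N (and f = μN = 401.8 N).

N ≈ 1060 N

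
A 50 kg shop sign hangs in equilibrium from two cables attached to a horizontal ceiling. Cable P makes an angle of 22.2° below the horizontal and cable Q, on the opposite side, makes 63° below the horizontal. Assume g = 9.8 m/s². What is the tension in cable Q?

Weight W = 50 × 9.8 = 490 N acts straight down.
Horizontal: T_P cos 22.2° = T_Q cos 63°  →  T_P = 0.4903 T_Q.
Vertical: T_P sin 22.2° + T_Q sin 63° = 490.
Substituting the horizontal relation into the vertical equation gives 1.076 T_Q = 490, so T_Q = 455.3 N.

T_Q ≈ 455 N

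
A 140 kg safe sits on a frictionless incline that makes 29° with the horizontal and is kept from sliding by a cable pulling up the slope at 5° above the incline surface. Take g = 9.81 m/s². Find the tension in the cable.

T ≈ 668 N

Take axes along and perpendicular to the incline. Weight components: W sin 29° = 665.8 N down-slope, W cos 29° = 1201 N into the surface.
Along incline: T cos 5° = W sin 29° → T = 668.4 N.
Perpendicular: N = W cos 29° − T sin 5° = 1143 N.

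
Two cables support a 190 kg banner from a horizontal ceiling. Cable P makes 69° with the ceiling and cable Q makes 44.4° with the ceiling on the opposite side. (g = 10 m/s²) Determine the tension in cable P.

Weight W = 190 × 10 = 1900 N acts straight down.
Horizontal: T_P cos 69° = T_Q cos 44.4°  →  T_Q = 0.5016 T_P.
Vertical: T_P sin 69° + T_Q sin 44.4° = 1900.
Substituting the horizontal relation into the vertical equation gives 1.285 T_P = 1900, so T_P = 1479 N.

T_P ≈ 1480 N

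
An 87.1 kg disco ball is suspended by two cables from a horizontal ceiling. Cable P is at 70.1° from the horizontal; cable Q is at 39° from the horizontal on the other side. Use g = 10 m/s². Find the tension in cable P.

Weight W = 87.1 × 10 = 871 N acts straight down.
Horizontal: T_P cos 70.1° = T_Q cos 39°  →  T_Q = 0.438 T_P.
Vertical: T_P sin 70.1° + T_Q sin 39° = 871.
Substituting the horizontal relation into the vertical equation gives 1.216 T_P = 871, so T_P = 716.3 N.

T_P ≈ 716 N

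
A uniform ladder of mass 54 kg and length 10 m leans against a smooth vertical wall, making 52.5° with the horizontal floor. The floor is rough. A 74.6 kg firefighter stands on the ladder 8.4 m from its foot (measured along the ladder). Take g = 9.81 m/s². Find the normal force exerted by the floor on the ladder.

ΣF_y = 0: N_floor = 54×9.81 + 74.6×9.81 = 1261.6 N.

N_floor ≈ 1260 N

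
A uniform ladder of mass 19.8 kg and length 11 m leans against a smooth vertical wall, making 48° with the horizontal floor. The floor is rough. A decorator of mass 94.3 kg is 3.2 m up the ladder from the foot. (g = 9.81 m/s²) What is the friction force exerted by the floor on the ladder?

f ≈ 330 N

Torques about the foot: N_wall · 11 sin 48° = 19.8×9.81×5.5 cos 48° + 94.3×9.81×3.2 cos 48° → N_wall = 329.76 N.
ΣF_x = 0: f_floor = N_wall = 329.76 N.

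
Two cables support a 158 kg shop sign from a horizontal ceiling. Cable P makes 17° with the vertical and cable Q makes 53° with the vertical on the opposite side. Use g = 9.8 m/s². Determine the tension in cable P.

T_P ≈ 1320 N

Angles from the horizontal: cable P is 90° − 17° = 73°, cable Q is 90° − 53° = 37°.
Weight W = 158 × 9.8 = 1548 N acts straight down.
Horizontal: T_P cos 73° = T_Q cos 37°  →  T_Q = 0.3661 T_P.
Vertical: T_P sin 73° + T_Q sin 37° = 1548.
Substituting the horizontal relation into the vertical equation gives 1.177 T_P = 1548, so T_P = 1316 N.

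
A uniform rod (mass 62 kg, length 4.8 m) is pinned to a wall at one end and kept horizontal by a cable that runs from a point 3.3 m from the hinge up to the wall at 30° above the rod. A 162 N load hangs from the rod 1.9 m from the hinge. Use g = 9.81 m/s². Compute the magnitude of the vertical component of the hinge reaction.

Take torques about the hinge: T sin 30° · 3.3 = 62×9.81×2.4 + 162×1.9 = 1767.5 N·m.
So T = 1767.5 / (0.5000 × 3.3) = 1071.2 N.
ΣF_y = 0: H_y = (62×9.81 + 162) − T sin 30° = 770.22 − 535.61 = 234.61 N.

|H_y| ≈ 235 N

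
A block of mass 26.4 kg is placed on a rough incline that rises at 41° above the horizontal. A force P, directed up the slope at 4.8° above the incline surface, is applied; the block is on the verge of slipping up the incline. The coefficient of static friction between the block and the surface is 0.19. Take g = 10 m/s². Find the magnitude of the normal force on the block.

On the verge of sliding up the incline, friction equals μN and acts down the slope.
Perpendicular: N + P sin 4.8° = W cos 41° = 199.2 N.
Along incline: P cos 4.8° = W sin 41° + μN  with W sin 41° = 173.2 N.
Solving the pair for P and N: P = 208.5 N, N = 181.8 N (and f = μN = 34.54 N).

N ≈ 182 N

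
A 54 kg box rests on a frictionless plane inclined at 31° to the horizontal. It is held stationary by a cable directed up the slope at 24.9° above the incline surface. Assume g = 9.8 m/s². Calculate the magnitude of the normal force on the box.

Take axes along and perpendicular to the incline. Weight components: W sin 31° = 272.6 N down-slope, W cos 31° = 453.6 N into the surface.
Along incline: T cos 24.9° = W sin 31° → T = 300.5 N.
Perpendicular: N = W cos 31° − T sin 24.9° = 327.1 N.

N ≈ 327 N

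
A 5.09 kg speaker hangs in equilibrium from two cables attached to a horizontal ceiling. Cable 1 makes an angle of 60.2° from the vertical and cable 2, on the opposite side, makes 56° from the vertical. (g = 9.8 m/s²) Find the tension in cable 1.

T_1 ≈ 46.1 N

Angles from the horizontal: cable 1 is 90° − 60.2° = 29.8°, cable 2 is 90° − 56° = 34°.
Weight W = 5.09 × 9.8 = 49.88 N acts straight down.
Horizontal: T_1 cos 29.8° = T_2 cos 34°  →  T_2 = 1.047 T_1.
Vertical: T_1 sin 29.8° + T_2 sin 34° = 49.88.
Substituting the horizontal relation into the vertical equation gives 1.082 T_1 = 49.88, so T_1 = 46.09 N.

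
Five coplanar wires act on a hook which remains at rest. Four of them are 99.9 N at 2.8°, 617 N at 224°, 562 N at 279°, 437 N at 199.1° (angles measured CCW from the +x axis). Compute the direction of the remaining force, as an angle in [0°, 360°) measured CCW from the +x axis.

Sum the known components: ΣF_x = -669.1 N, ΣF_y = -1122 N.
For equilibrium the remaining force must supply (−ΣF_x, −ΣF_y) = (669.1, 1122) N.
Magnitude = √((669.1)² + (1122)²) = 1306 N; direction = atan2(1122, 669.1) = 59.2°.

θ ≈ 59.2°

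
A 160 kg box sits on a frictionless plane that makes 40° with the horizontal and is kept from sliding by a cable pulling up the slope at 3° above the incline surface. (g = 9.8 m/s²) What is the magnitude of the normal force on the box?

N ≈ 1150 N

Take axes along and perpendicular to the incline. Weight components: W sin 40° = 1008 N down-slope, W cos 40° = 1201 N into the surface.
Along incline: T cos 3° = W sin 40° → T = 1009 N.
Perpendicular: N = W cos 40° − T sin 3° = 1148 N.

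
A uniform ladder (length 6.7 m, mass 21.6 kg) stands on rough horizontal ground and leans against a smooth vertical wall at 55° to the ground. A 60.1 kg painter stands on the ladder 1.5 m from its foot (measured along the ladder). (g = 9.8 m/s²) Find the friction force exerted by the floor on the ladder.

f ≈ 166 N

Torques about the foot: N_wall · 6.7 sin 55° = 21.6×9.8×3.35 cos 55° + 60.1×9.8×1.5 cos 55° → N_wall = 166.44 N.
ΣF_x = 0: f_floor = N_wall = 166.44 N.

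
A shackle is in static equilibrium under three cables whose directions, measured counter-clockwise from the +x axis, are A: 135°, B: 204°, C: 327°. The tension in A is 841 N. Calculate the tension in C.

T_C ≈ 936 N

Resolve: ΣF_x = 841 cos 135° + T_B cos 204° + T_C cos 327° = 0.
        ΣF_y = 841 sin 135° + T_B sin 204° + T_C sin 327° = 0.
The known terms sum to (-594.7, 594.7) N, so -0.9135 T_B + 0.8387 T_C = 594.7 and -0.4067 T_B − 0.5446 T_C = -594.7.
Solving simultaneously: T_B = 208.5 N, T_C = 936.2 N.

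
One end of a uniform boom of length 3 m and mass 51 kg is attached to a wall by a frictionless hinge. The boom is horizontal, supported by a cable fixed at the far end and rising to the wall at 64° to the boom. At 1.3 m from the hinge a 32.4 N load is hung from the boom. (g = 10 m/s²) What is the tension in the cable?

T ≈ 299 N

Take torques about the hinge: T sin 64° · 3 = 51×10×1.5 + 32.4×1.3 = 807.12 N·m.
So T = 807.12 / (0.8988 × 3) = 299.33 N.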